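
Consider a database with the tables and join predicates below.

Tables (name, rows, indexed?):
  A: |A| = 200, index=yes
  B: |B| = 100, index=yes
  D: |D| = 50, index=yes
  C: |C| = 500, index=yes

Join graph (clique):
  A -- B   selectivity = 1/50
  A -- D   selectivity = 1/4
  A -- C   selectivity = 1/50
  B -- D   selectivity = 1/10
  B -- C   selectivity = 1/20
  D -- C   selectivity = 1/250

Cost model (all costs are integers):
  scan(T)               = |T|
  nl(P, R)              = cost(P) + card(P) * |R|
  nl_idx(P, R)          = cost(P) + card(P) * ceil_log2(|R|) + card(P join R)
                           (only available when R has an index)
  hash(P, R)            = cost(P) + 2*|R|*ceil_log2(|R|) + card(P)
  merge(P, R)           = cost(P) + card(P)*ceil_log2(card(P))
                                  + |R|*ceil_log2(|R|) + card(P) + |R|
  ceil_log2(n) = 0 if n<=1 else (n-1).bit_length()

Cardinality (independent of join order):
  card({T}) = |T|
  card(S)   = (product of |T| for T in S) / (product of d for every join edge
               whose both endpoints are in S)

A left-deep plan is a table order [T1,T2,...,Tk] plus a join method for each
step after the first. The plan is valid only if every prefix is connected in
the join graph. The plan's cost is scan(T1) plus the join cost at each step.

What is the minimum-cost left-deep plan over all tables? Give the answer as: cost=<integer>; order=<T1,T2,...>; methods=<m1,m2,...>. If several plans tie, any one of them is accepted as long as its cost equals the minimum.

cost=1751; order=D,C,B,A; methods=nl_idx,nl_idx,nl_idx

Selinger DP (subsets sized 1..n):
  {A}: scan cost=200, card=200
  {B}: scan cost=100, card=100
  {D}: scan cost=50, card=50
  {C}: scan cost=500, card=500
  {AB}: card=400; try (A,nl_idx)→1300, (B,hash)→1800, (B,nl_idx)→2000, (A,merge)→2700, (B,merge)→2800, (A,hash)→3400 …(+2); best=1300 via (A,nl_idx)
  {AD}: card=2500; try (D,hash)→1000, (A,merge)→2200, (D,merge)→2350, (A,nl_idx)→2950, (A,hash)→3300, (D,nl_idx)→3900 …(+2); best=1000 via (D,hash)
  {AC}: card=2000; try (C,nl_idx)→4000, (A,hash)→4200, (A,nl_idx)→6500, (C,merge)→7000, (A,merge)→7300, (C,hash)→9400 …(+2); best=4000 via (C,nl_idx)
  {BD}: card=500; try (D,hash)→800, (B,nl_idx)→900, (D,nl_idx)→1200, (B,merge)→1200, (D,merge)→1250, (B,hash)→1500 …(+2); best=800 via (D,hash)
  {BC}: card=2500; try (B,hash)→2400, (C,nl_idx)→3500, (C,merge)→5900, (B,merge)→6300, (B,nl_idx)→6500, (C,hash)→9200 …(+2); best=2400 via (B,hash)
  {CD}: card=100; try (C,nl_idx)→600, (D,hash)→1600, (D,nl_idx)→3600, (C,merge)→5400, (D,merge)→5850, (C,hash)→9100 …(+2); best=600 via (C,nl_idx)
  {ABD}: card=500; try (D,hash)→2300, (D,nl_idx)→4200, (A,hash)→4500, (B,hash)→4900, (A,nl_idx)→5300, (D,merge)→5650 …(+6); best=2300 via (D,hash)
  {ABC}: card=200; try (C,nl_idx)→5100, (B,hash)→7400, (A,hash)→8100, (C,merge)→10300, (C,hash)→10700, (B,nl_idx)→18200 …(+6); best=5100 via (C,nl_idx)
  {ACD}: card=100; try (A,nl_idx)→1500, (A,merge)→3200, (A,hash)→3900, (D,hash)→6600, (C,hash)→12500, (D,nl_idx)→16100 …(+6); best=1500 via (A,nl_idx)
  {BCD}: card=50; try (B,nl_idx)→1350, (B,hash)→2100, (B,merge)→2200, (C,nl_idx)→5350, (D,hash)→5500, (C,hash)→10300 …(+6); best=1350 via (B,nl_idx)
  {ABCD}: card=1; try (A,nl_idx)→1751, (B,nl_idx)→2201, (B,hash)→3000, (B,merge)→3100, (A,merge)→3500, (A,hash)→4600 …(+10); best=1751 via (A,nl_idx)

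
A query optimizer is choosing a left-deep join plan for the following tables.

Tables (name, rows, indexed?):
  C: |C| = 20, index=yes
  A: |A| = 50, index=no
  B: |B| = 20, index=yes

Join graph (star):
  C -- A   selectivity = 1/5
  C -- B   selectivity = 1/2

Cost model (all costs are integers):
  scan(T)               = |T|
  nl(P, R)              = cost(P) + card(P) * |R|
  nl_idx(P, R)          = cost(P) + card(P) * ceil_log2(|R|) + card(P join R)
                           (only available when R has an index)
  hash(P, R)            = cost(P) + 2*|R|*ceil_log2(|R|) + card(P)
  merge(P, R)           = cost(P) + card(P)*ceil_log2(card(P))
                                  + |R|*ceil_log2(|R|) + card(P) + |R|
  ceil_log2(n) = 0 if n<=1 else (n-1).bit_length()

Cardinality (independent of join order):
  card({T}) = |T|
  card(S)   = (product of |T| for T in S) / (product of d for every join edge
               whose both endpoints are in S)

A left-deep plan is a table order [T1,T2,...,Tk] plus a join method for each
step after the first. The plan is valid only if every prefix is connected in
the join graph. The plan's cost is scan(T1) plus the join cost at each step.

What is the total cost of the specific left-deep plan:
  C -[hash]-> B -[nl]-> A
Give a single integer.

step 1: scan C: cost=20, card=20
step 2: join B via hash
    card(P join B) = 20*20/(2) = 200
    cost = 20 + 2*20*5 + 20 = 240
step 3: join A via nl
    card(P join A) = 200*50/(5) = 2000
    cost = 240 + 200*50 = 10240

10240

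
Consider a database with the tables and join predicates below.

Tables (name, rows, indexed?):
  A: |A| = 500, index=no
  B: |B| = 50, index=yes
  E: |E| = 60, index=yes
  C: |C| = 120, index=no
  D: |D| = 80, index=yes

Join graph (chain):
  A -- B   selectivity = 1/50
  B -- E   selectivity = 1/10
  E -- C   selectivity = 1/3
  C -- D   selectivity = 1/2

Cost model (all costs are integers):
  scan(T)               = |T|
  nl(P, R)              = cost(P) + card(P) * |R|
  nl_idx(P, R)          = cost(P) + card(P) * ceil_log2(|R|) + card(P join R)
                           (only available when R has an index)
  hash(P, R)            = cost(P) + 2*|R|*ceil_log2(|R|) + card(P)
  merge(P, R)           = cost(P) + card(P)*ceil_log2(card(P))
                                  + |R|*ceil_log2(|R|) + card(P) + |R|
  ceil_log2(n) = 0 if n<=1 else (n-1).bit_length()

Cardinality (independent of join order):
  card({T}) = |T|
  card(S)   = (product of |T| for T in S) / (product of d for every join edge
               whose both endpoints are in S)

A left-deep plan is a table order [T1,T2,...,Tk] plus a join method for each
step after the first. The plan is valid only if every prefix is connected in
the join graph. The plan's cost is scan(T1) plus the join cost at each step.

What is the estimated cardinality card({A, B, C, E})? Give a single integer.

120000

Tables in S: A(500), B(50), C(120), E(60)
Edges inside S: A-B(d=50), B-E(d=10), E-C(d=3)
numerator = 500 * 50 * 120 * 60 = 180000000
denominator = 50 * 10 * 3 = 1500
card(S) = 180000000 / 1500 = 120000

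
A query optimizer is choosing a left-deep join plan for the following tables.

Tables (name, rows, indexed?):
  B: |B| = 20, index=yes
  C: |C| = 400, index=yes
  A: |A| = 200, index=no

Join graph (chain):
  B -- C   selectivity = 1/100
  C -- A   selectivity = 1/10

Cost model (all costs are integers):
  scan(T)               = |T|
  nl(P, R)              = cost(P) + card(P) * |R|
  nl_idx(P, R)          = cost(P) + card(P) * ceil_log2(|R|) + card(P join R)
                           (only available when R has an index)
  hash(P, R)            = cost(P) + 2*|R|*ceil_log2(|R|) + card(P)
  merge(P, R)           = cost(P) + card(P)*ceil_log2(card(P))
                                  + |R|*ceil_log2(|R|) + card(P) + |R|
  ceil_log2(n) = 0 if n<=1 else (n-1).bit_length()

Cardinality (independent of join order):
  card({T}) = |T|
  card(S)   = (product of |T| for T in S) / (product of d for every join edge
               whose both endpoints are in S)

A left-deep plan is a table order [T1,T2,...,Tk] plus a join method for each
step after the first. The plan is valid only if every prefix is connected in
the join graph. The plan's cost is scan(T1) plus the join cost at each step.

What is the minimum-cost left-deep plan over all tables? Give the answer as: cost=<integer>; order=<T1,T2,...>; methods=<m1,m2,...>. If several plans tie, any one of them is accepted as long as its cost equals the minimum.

Selinger DP (subsets sized 1..n):
  {B}: scan cost=20, card=20
  {C}: scan cost=400, card=400
  {A}: scan cost=200, card=200
  {BC}: card=80; try (C,nl_idx)→280, (B,hash)→1000, (B,nl_idx)→2480, (C,merge)→4140, (B,merge)→4520, (C,hash)→7240 …(+2); best=280 via (C,nl_idx)
  {AC}: card=8000; try (A,hash)→4000, (C,merge)→6000, (A,merge)→6200, (C,hash)→7600, (C,nl_idx)→10000, (C,nl)→80200 …(+1); best=4000 via (A,hash)
  {ABC}: card=1600; try (A,merge)→2720, (A,hash)→3560, (B,hash)→12200, (A,nl)→16280, (B,nl_idx)→45600, (B,merge)→116120 …(+1); best=2720 via (A,merge)

cost=2720; order=B,C,A; methods=nl_idx,merge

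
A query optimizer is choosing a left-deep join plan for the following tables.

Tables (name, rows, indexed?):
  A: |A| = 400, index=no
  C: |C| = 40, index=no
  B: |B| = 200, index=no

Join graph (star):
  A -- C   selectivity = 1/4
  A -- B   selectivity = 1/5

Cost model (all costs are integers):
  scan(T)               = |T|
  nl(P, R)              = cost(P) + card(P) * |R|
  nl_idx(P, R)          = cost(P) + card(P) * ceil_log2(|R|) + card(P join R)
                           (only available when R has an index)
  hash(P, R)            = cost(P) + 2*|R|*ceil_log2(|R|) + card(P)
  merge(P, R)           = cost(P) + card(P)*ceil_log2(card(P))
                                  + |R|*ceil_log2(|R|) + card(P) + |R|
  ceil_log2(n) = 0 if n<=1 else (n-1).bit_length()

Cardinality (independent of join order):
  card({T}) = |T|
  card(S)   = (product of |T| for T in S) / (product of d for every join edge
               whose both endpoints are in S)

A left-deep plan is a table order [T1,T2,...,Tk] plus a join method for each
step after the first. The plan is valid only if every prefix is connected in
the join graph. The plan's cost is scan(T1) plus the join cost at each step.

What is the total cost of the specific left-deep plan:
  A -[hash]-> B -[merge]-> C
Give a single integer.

244280

step 1: scan A: cost=400, card=400
step 2: join B via hash
    card(P join B) = 400*200/(5) = 16000
    cost = 400 + 2*200*8 + 400 = 4000
step 3: join C via merge
    card(P join C) = 16000*40/(4) = 160000
    cost = 4000 + 16000*14 + 40*6 + 16000 + 40 = 244280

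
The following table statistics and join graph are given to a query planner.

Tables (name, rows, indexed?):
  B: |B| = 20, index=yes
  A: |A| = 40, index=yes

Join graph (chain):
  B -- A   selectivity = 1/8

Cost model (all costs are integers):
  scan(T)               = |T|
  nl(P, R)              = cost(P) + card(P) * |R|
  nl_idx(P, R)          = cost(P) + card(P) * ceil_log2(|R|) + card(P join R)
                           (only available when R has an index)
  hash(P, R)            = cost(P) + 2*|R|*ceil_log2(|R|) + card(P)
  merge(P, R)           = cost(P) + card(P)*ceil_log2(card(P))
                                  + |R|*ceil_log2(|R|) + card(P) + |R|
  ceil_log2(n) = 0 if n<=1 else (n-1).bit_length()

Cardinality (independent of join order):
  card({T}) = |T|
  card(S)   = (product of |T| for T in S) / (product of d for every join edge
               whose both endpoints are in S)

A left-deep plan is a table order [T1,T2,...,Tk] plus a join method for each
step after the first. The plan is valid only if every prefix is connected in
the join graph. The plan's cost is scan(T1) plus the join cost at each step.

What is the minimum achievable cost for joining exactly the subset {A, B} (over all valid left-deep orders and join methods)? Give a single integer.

240

Selinger DP over subsets of {A,B}:
  {B}: scan cost=20, card=20
  {A}: scan cost=40, card=40
  {AB}: card=100; try (A,nl_idx)→240, (B,hash)→280, (B,nl_idx)→340, (A,merge)→420, (B,merge)→440, (A,hash)→520 …(+2); best=240 via (A,nl_idx)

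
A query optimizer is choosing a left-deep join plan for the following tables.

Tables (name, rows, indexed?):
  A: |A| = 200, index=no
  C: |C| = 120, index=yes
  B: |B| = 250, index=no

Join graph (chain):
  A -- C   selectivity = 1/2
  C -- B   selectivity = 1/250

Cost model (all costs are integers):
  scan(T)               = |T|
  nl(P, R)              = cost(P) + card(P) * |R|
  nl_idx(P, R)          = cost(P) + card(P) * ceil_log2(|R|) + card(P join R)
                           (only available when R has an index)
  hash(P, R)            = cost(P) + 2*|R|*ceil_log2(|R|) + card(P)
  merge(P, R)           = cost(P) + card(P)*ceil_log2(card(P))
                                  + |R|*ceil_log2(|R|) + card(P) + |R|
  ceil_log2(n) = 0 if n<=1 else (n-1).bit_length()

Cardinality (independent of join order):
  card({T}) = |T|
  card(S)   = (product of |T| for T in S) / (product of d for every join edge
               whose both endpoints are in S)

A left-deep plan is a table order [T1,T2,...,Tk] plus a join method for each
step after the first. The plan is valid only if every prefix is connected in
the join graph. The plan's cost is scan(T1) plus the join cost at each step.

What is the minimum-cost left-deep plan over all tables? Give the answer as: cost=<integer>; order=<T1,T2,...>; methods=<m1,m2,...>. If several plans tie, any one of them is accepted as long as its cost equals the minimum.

cost=4880; order=B,C,A; methods=nl_idx,merge

Selinger DP (subsets sized 1..n):
  {A}: scan cost=200, card=200
  {C}: scan cost=120, card=120
  {B}: scan cost=250, card=250
  {AC}: card=12000; try (C,hash)→2080, (A,merge)→2880, (C,merge)→2960, (A,hash)→3440, (C,nl_idx)→13600, (A,nl)→24120 …(+1); best=2080 via (C,hash)
  {BC}: card=120; try (C,nl_idx)→2120, (C,hash)→2180, (B,merge)→3330, (C,merge)→3460, (B,hash)→4240, (B,nl)→30120 …(+1); best=2120 via (C,nl_idx)
  {ABC}: card=12000; try (A,merge)→4880, (A,hash)→5440, (B,hash)→18080, (A,nl)→26120, (B,merge)→184330, (B,nl)→3002080; best=4880 via (A,merge)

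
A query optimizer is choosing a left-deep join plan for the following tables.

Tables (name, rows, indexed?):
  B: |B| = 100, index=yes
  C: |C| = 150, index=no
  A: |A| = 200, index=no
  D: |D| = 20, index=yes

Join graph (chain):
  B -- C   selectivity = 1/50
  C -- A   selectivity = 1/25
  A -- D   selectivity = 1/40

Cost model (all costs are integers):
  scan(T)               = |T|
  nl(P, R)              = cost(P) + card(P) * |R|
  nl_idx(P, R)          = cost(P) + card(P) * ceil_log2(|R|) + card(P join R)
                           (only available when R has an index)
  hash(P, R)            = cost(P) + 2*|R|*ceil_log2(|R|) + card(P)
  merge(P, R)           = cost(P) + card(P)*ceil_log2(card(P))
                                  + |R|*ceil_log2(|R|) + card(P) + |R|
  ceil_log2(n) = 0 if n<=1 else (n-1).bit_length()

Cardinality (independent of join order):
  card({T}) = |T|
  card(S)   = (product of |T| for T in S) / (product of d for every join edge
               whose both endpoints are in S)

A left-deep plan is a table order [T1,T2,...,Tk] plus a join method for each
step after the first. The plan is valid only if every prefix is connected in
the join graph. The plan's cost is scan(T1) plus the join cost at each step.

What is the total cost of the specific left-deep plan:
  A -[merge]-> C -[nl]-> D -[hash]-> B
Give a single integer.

step 1: scan A: cost=200, card=200
step 2: join C via merge
    card(P join C) = 200*150/(25) = 1200
    cost = 200 + 200*8 + 150*8 + 200 + 150 = 3350
step 3: join D via nl
    card(P join D) = 1200*20/(40) = 600
    cost = 3350 + 1200*20 = 27350
step 4: join B via hash
    card(P join B) = 600*100/(50) = 1200
    cost = 27350 + 2*100*7 + 600 = 29350

29350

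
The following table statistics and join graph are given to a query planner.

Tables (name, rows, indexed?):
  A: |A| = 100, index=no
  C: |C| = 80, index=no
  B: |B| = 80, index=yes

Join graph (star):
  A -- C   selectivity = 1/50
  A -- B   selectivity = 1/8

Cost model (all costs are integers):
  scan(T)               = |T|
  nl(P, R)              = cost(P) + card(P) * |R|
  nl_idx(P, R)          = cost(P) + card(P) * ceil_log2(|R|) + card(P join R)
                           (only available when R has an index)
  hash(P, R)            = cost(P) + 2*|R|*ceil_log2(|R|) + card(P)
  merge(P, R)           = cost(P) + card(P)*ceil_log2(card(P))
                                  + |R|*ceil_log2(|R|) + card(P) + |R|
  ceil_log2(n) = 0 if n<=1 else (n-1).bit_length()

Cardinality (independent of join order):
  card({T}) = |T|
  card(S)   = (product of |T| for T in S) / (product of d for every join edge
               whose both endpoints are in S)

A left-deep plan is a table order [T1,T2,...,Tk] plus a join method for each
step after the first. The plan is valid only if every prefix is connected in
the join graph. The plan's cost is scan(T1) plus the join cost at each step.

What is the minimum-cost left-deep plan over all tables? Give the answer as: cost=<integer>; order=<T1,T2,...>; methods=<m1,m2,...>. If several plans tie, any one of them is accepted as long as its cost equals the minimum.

cost=2600; order=A,C,B; methods=hash,hash

Selinger DP (subsets sized 1..n):
  {A}: scan cost=100, card=100
  {C}: scan cost=80, card=80
  {B}: scan cost=80, card=80
  {AC}: card=160; try (C,hash)→1320, (A,merge)→1520, (C,merge)→1540, (A,hash)→1560, (A,nl)→8080, (C,nl)→8100; best=1320 via (C,hash)
  {AB}: card=1000; try (B,hash)→1320, (A,merge)→1520, (B,merge)→1540, (A,hash)→1560, (B,nl_idx)→1800, (A,nl)→8080 …(+1); best=1320 via (B,hash)
  {ABC}: card=1600; try (B,hash)→2600, (B,merge)→3400, (C,hash)→3440, (B,nl_idx)→4040, (C,merge)→12960, (B,nl)→14120 …(+1); best=2600 via (B,hash)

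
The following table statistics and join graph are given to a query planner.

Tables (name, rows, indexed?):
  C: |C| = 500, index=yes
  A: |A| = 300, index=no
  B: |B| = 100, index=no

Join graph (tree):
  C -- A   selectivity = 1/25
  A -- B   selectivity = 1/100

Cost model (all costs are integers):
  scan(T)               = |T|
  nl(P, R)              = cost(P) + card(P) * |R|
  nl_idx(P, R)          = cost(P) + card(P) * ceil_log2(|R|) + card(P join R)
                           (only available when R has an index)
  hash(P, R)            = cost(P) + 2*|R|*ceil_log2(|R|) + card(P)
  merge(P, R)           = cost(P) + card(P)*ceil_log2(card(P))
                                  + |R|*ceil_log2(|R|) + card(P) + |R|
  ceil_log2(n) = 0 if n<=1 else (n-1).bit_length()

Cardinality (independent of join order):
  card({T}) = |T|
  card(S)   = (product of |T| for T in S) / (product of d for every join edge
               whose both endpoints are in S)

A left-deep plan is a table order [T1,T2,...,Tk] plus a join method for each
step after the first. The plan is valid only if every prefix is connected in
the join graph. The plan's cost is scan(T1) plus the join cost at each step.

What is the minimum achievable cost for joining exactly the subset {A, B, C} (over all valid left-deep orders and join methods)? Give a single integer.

10000

Selinger DP over subsets of {A,B,C}:
  {C}: scan cost=500, card=500
  {A}: scan cost=300, card=300
  {B}: scan cost=100, card=100
  {AC}: card=6000; try (A,hash)→6400, (C,merge)→8300, (A,merge)→8500, (C,nl_idx)→9000, (C,hash)→9600, (C,nl)→150300 …(+1); best=6400 via (A,hash)
  {AB}: card=300; try (B,hash)→2000, (A,merge)→3900, (B,merge)→4100, (A,hash)→5600, (A,nl)→30100, (B,nl)→30300; best=2000 via (B,hash)
  {ABC}: card=6000; try (C,merge)→10000, (C,nl_idx)→10700, (C,hash)→11300, (B,hash)→13800, (B,merge)→91200, (C,nl)→152000 …(+1); best=10000 via (C,merge)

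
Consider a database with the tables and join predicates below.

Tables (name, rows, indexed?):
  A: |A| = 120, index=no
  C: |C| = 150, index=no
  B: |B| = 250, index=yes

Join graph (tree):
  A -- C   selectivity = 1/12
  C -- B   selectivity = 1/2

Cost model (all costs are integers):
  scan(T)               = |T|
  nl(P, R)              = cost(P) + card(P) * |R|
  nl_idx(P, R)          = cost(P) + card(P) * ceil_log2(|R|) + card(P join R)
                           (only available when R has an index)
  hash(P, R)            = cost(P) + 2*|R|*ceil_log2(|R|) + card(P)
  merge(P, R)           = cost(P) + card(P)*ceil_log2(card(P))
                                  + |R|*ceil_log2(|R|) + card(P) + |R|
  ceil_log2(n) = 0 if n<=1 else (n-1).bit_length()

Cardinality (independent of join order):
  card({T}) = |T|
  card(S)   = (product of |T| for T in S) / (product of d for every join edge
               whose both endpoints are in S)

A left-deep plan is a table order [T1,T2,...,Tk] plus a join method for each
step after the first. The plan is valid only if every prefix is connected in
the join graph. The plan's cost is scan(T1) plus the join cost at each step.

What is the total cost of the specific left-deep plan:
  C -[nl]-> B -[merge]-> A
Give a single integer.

step 1: scan C: cost=150, card=150
step 2: join B via nl
    card(P join B) = 150*250/(2) = 18750
    cost = 150 + 150*250 = 37650
step 3: join A via merge
    card(P join A) = 18750*120/(12) = 187500
    cost = 37650 + 18750*15 + 120*7 + 18750 + 120 = 338610

338610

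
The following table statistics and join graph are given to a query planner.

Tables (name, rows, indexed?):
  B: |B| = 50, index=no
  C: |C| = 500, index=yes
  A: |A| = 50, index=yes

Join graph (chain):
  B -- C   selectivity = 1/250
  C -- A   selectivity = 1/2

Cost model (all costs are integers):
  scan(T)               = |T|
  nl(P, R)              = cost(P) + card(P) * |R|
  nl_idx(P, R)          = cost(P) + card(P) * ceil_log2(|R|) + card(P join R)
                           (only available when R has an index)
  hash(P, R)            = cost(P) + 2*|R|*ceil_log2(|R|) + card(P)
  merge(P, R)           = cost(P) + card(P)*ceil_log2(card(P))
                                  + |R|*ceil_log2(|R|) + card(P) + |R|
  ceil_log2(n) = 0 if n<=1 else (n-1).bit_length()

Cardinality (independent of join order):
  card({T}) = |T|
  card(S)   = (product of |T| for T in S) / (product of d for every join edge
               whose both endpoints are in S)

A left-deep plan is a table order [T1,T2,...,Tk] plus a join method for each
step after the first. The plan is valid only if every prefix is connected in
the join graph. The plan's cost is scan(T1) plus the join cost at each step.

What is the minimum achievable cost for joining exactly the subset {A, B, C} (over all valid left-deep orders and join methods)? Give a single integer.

Selinger DP over subsets of {A,B,C}:
  {B}: scan cost=50, card=50
  {C}: scan cost=500, card=500
  {A}: scan cost=50, card=50
  {BC}: card=100; try (C,nl_idx)→600, (B,hash)→1600, (C,merge)→5400, (B,merge)→5850, (C,hash)→9100, (C,nl)→25050 …(+1); best=600 via (C,nl_idx)
  {AC}: card=12500; try (A,hash)→1600, (C,merge)→5400, (A,merge)→5850, (C,hash)→9100, (C,nl_idx)→13000, (A,nl_idx)→16000 …(+2); best=1600 via (A,hash)
  {ABC}: card=2500; try (A,hash)→1300, (A,merge)→1750, (A,nl_idx)→3700, (A,nl)→5600, (B,hash)→14700, (B,merge)→189450 …(+1); best=1300 via (A,hash)

1300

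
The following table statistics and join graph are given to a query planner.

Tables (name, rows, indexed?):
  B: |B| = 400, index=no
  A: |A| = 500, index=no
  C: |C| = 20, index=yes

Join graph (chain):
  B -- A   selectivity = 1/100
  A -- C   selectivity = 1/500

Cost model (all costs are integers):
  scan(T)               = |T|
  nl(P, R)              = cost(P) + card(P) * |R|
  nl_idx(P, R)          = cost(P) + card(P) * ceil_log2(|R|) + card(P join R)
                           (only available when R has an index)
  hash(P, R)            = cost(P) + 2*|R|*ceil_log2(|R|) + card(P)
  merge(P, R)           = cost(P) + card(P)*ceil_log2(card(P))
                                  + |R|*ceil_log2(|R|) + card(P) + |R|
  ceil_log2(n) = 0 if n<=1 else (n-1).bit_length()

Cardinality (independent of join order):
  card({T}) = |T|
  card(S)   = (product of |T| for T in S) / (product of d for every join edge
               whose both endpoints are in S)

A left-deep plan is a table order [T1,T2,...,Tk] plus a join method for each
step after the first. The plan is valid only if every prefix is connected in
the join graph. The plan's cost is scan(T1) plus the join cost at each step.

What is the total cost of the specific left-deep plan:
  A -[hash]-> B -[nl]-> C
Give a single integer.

step 1: scan A: cost=500, card=500
step 2: join B via hash
    card(P join B) = 500*400/(100) = 2000
    cost = 500 + 2*400*9 + 500 = 8200
step 3: join C via nl
    card(P join C) = 2000*20/(500) = 80
    cost = 8200 + 2000*20 = 48200

48200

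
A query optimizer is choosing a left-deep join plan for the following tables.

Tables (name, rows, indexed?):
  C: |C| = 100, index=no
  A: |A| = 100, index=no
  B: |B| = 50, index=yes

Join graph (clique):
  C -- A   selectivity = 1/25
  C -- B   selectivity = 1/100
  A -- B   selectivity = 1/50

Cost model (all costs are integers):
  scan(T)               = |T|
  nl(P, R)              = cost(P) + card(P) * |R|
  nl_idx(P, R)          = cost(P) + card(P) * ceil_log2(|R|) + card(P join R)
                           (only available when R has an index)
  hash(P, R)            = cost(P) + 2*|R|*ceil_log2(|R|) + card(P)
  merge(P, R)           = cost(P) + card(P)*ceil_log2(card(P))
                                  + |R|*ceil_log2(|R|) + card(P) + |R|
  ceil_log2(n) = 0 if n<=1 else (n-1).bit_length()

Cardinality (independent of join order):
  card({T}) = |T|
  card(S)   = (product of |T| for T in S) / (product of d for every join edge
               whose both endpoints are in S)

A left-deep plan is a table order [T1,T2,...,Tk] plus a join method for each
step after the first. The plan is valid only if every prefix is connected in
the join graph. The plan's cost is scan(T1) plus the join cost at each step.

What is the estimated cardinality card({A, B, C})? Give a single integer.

4

Tables in S: A(100), B(50), C(100)
Edges inside S: C-A(d=25), C-B(d=100), A-B(d=50)
numerator = 100 * 50 * 100 = 500000
denominator = 25 * 100 * 50 = 125000
card(S) = 500000 / 125000 = 4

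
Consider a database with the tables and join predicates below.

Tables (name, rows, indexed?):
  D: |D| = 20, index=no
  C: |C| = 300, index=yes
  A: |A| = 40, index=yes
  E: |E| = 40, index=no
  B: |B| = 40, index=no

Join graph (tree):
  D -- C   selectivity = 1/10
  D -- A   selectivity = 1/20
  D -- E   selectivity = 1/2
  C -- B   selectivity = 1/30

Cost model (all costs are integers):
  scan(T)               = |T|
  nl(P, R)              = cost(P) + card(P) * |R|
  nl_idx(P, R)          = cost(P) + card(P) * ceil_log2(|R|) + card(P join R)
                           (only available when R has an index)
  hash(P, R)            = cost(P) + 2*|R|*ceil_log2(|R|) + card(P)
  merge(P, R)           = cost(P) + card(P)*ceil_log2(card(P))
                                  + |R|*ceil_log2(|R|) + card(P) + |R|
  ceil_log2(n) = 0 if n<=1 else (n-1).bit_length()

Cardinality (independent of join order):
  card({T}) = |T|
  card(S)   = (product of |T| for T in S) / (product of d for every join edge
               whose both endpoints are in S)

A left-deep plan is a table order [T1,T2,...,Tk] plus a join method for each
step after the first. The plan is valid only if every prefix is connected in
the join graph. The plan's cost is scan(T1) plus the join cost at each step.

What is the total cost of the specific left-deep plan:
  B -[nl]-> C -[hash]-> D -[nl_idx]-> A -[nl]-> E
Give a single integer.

step 1: scan B: cost=40, card=40
step 2: join C via nl
    card(P join C) = 40*300/(30) = 400
    cost = 40 + 40*300 = 12040
step 3: join D via hash
    card(P join D) = 400*20/(10) = 800
    cost = 12040 + 2*20*5 + 400 = 12640
step 4: join A via nl_idx
    card(P join A) = 800*40/(20) = 1600
    cost = 12640 + 800*6 + 1600 = 19040
step 5: join E via nl
    card(P join E) = 1600*40/(2) = 32000
    cost = 19040 + 1600*40 = 83040

83040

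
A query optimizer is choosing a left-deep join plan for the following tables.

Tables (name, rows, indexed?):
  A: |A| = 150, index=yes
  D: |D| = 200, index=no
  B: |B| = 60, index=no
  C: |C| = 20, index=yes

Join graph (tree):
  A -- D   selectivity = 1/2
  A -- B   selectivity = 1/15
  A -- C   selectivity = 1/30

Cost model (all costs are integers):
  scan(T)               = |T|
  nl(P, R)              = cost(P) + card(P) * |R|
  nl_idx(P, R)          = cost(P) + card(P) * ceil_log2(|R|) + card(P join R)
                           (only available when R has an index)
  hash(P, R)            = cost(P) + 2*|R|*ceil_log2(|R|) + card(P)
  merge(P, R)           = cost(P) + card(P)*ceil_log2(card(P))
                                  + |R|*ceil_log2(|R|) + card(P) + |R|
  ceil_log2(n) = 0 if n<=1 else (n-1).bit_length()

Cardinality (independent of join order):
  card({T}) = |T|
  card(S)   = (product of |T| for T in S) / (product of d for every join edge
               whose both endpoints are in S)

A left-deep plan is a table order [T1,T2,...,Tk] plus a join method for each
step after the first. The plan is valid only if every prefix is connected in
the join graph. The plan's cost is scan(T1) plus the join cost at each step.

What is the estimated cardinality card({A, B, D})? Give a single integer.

Tables in S: A(150), B(60), D(200)
Edges inside S: A-D(d=2), A-B(d=15)
numerator = 150 * 60 * 200 = 1800000
denominator = 2 * 15 = 30
card(S) = 1800000 / 30 = 60000

60000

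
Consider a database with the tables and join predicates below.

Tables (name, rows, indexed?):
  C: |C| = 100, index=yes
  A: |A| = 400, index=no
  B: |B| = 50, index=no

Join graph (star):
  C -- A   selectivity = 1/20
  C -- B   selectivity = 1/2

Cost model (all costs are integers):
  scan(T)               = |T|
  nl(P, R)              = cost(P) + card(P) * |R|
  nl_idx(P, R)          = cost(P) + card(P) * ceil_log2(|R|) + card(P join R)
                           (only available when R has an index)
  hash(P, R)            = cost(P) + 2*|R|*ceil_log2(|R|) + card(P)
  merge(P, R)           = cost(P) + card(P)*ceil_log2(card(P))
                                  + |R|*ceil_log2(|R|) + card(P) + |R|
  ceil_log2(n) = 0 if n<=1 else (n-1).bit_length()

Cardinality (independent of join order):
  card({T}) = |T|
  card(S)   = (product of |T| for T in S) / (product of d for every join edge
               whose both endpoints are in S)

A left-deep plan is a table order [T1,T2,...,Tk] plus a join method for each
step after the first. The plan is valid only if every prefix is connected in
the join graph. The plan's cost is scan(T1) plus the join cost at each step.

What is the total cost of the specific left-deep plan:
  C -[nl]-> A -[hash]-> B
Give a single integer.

step 1: scan C: cost=100, card=100
step 2: join A via nl
    card(P join A) = 100*400/(20) = 2000
    cost = 100 + 100*400 = 40100
step 3: join B via hash
    card(P join B) = 2000*50/(2) = 50000
    cost = 40100 + 2*50*6 + 2000 = 42700

42700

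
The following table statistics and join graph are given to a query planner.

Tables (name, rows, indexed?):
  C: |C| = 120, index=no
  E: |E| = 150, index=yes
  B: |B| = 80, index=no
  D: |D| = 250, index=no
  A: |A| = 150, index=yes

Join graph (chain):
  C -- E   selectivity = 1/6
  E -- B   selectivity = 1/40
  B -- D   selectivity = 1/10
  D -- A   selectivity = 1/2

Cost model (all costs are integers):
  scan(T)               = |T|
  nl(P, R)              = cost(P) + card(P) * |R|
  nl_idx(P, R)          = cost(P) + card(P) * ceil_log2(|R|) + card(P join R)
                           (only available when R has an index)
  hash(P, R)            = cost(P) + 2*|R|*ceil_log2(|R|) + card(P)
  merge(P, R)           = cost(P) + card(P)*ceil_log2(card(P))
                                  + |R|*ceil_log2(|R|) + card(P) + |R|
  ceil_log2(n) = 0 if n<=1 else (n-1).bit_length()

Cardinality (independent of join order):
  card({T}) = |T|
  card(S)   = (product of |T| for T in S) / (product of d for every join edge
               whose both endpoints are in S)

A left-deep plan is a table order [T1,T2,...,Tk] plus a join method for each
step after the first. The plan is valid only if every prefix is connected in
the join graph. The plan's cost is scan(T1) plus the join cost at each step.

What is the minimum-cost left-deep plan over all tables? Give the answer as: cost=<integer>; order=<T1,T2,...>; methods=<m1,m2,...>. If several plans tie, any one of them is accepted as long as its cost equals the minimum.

Selinger DP (subsets sized 1..n):
  {C}: scan cost=120, card=120
  {E}: scan cost=150, card=150
  {B}: scan cost=80, card=80
  {D}: scan cost=250, card=250
  {A}: scan cost=150, card=150
  {CE}: card=3000; try (C,hash)→1980, (E,merge)→2430, (C,merge)→2460, (E,hash)→2640, (E,nl_idx)→4080, (E,nl)→18120 …(+1); best=1980 via (C,hash)
  {BE}: card=300; try (E,nl_idx)→1020, (B,hash)→1420, (E,merge)→2070, (B,merge)→2140, (E,hash)→2560, (E,nl)→12080 …(+1); best=1020 via (E,nl_idx)
  {BD}: card=2000; try (B,hash)→1620, (D,merge)→2970, (B,merge)→3140, (D,hash)→4160, (D,nl)→20080, (B,nl)→20250; best=1620 via (B,hash)
  {AD}: card=18750; try (A,hash)→2900, (D,merge)→3750, (A,merge)→3850, (D,hash)→4300, (A,nl_idx)→21000, (D,nl)→37650 …(+1); best=2900 via (A,hash)
  {BCE}: card=6000; try (C,hash)→3000, (C,merge)→4980, (B,hash)→6100, (C,nl)→37020, (B,merge)→41620, (B,nl)→241980; best=3000 via (C,hash)
  {BDE}: card=7500; try (D,hash)→5320, (E,hash)→6020, (D,merge)→6270, (E,nl_idx)→25120, (E,merge)→26970, (D,nl)→76020 …(+1); best=5320 via (D,hash)
  {ABD}: card=150000; try (A,hash)→6020, (B,hash)→22770, (A,merge)→26970, (A,nl_idx)→167620, (A,nl)→301620, (B,merge)→303540 …(+1); best=6020 via (A,hash)
  {BCDE}: card=150000; try (D,hash)→13000, (C,hash)→14500, (D,merge)→89250, (C,merge)→111280, (C,nl)→905320, (D,nl)→1503000; best=13000 via (D,hash)
  {ABDE}: card=562500; try (A,hash)→15220, (A,merge)→111670, (E,hash)→158420, (A,nl_idx)→627820, (A,nl)→1130320, (E,nl_idx)→1768520 …(+2); best=15220 via (A,hash)
  {ABCDE}: card=11250000; try (A,hash)→165400, (C,hash)→579400, (A,merge)→2864350, (C,merge)→11828680, (A,nl_idx)→12463000, (A,nl)→22513000 …(+1); best=165400 via (A,hash)

cost=165400; order=B,E,C,D,A; methods=nl_idx,hash,hash,hash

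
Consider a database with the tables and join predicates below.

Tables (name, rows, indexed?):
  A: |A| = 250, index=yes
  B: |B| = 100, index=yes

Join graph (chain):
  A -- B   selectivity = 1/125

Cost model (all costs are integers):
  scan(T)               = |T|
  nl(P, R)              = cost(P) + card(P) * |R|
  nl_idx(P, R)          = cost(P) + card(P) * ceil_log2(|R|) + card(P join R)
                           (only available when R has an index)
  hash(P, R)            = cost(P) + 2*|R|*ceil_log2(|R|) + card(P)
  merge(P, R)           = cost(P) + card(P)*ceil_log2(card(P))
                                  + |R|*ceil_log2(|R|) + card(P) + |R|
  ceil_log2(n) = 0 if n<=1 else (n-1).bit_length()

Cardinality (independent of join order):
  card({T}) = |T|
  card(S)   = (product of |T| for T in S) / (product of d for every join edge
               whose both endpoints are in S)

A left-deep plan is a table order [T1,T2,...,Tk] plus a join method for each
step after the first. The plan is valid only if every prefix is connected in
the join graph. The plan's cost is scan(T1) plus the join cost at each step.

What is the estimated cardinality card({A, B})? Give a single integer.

Tables in S: A(250), B(100)
Edges inside S: A-B(d=125)
numerator = 250 * 100 = 25000
denominator = 125 = 125
card(S) = 25000 / 125 = 200

200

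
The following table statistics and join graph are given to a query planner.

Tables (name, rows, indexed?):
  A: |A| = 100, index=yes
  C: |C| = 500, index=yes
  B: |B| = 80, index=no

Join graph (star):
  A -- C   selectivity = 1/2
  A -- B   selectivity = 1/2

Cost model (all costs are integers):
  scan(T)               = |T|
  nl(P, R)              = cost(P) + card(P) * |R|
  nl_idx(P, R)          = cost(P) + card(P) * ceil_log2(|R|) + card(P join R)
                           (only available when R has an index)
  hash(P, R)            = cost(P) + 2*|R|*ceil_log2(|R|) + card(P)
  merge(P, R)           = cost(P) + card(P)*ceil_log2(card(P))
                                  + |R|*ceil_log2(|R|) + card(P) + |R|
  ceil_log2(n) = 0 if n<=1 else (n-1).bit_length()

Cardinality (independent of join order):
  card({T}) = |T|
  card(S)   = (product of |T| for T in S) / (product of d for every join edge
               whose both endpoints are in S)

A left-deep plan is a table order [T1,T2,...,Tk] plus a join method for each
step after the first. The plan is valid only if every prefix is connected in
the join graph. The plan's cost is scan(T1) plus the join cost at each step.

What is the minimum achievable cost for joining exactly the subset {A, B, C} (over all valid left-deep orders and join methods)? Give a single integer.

Selinger DP over subsets of {A,B,C}:
  {A}: scan cost=100, card=100
  {C}: scan cost=500, card=500
  {B}: scan cost=80, card=80
  {AC}: card=25000; try (A,hash)→2400, (C,merge)→5900, (A,merge)→6300, (C,hash)→9200, (C,nl_idx)→26000, (A,nl_idx)→29000 …(+2); best=2400 via (A,hash)
  {AB}: card=4000; try (B,hash)→1320, (A,merge)→1520, (B,merge)→1540, (A,hash)→1560, (A,nl_idx)→4640, (A,nl)→8080 …(+1); best=1320 via (B,hash)
  {ABC}: card=1000000; try (C,hash)→14320, (B,hash)→28520, (C,merge)→58320, (B,merge)→403040, (C,nl_idx)→1037320, (C,nl)→2001320 …(+1); best=14320 via (C,hash)

14320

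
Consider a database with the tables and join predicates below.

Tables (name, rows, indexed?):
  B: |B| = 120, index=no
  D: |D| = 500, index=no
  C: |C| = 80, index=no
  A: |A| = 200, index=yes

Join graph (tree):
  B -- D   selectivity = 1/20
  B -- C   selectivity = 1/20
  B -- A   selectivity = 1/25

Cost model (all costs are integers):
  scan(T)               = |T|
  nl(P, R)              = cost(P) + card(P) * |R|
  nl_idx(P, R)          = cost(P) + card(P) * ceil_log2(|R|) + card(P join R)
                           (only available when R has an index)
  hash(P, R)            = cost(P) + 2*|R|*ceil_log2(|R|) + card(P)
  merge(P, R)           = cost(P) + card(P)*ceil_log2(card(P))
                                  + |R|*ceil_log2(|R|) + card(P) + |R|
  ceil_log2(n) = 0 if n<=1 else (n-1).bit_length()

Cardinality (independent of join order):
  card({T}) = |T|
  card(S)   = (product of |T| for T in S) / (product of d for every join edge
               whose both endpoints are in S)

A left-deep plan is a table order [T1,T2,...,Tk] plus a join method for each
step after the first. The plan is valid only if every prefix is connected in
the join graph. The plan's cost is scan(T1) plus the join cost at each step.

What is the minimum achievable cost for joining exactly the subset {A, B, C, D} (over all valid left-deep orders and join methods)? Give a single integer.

16960

Selinger DP over subsets of {A,B,C,D}:
  {B}: scan cost=120, card=120
  {D}: scan cost=500, card=500
  {C}: scan cost=80, card=80
  {A}: scan cost=200, card=200
  {BD}: card=3000; try (B,hash)→2680, (D,merge)→6080, (B,merge)→6460, (D,hash)→9240, (D,nl)→60120, (B,nl)→60500; best=2680 via (B,hash)
  {BC}: card=480; try (C,hash)→1360, (B,merge)→1680, (C,merge)→1720, (B,hash)→1840, (B,nl)→9680, (C,nl)→9720; best=1360 via (C,hash)
  {AB}: card=960; try (A,nl_idx)→2040, (B,hash)→2080, (A,merge)→2880, (B,merge)→2960, (A,hash)→3440, (A,nl)→24120 …(+1); best=2040 via (A,nl_idx)
  {BCD}: card=12000; try (C,hash)→6800, (D,hash)→10840, (D,merge)→11160, (C,merge)→42320, (D,nl)→241360, (C,nl)→242680; best=6800 via (C,hash)
  {ABD}: card=24000; try (A,hash)→8880, (D,hash)→12000, (D,merge)→17600, (A,merge)→43480, (A,nl_idx)→50680, (D,nl)→482040 …(+1); best=8880 via (A,hash)
  {ABC}: card=3840; try (C,hash)→4120, (A,hash)→5040, (A,merge)→7960, (A,nl_idx)→9040, (C,merge)→13240, (C,nl)→78840 …(+1); best=4120 via (C,hash)
  {ABCD}: card=96000; try (D,hash)→16960, (A,hash)→22000, (C,hash)→34000, (D,merge)→59040, (A,merge)→188600, (A,nl_idx)→198800 …(+4); best=16960 via (D,hash)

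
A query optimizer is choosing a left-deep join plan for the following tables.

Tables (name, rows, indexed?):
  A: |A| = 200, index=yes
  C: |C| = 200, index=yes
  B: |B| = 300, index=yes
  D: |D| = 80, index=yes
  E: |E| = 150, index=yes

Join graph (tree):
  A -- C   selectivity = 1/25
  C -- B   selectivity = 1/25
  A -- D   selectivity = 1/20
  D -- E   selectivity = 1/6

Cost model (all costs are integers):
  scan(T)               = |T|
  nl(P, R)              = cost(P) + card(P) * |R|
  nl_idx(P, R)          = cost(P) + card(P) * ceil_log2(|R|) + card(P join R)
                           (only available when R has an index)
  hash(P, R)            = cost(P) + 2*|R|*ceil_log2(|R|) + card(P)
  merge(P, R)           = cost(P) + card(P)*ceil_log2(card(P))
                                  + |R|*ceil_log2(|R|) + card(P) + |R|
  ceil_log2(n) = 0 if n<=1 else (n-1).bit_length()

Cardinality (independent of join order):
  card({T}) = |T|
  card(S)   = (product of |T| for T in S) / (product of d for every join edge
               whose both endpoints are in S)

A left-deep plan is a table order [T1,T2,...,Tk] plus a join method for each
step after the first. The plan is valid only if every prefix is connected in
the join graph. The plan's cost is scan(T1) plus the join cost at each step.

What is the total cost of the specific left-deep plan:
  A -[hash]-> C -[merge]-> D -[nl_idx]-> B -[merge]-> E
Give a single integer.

1541590

step 1: scan A: cost=200, card=200
step 2: join C via hash
    card(P join C) = 200*200/(25) = 1600
    cost = 200 + 2*200*8 + 200 = 3600
step 3: join D via merge
    card(P join D) = 1600*80/(20) = 6400
    cost = 3600 + 1600*11 + 80*7 + 1600 + 80 = 23440
step 4: join B via nl_idx
    card(P join B) = 6400*300/(25) = 76800
    cost = 23440 + 6400*9 + 76800 = 157840
step 5: join E via merge
    card(P join E) = 76800*150/(6) = 1920000
    cost = 157840 + 76800*17 + 150*8 + 76800 + 150 = 1541590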